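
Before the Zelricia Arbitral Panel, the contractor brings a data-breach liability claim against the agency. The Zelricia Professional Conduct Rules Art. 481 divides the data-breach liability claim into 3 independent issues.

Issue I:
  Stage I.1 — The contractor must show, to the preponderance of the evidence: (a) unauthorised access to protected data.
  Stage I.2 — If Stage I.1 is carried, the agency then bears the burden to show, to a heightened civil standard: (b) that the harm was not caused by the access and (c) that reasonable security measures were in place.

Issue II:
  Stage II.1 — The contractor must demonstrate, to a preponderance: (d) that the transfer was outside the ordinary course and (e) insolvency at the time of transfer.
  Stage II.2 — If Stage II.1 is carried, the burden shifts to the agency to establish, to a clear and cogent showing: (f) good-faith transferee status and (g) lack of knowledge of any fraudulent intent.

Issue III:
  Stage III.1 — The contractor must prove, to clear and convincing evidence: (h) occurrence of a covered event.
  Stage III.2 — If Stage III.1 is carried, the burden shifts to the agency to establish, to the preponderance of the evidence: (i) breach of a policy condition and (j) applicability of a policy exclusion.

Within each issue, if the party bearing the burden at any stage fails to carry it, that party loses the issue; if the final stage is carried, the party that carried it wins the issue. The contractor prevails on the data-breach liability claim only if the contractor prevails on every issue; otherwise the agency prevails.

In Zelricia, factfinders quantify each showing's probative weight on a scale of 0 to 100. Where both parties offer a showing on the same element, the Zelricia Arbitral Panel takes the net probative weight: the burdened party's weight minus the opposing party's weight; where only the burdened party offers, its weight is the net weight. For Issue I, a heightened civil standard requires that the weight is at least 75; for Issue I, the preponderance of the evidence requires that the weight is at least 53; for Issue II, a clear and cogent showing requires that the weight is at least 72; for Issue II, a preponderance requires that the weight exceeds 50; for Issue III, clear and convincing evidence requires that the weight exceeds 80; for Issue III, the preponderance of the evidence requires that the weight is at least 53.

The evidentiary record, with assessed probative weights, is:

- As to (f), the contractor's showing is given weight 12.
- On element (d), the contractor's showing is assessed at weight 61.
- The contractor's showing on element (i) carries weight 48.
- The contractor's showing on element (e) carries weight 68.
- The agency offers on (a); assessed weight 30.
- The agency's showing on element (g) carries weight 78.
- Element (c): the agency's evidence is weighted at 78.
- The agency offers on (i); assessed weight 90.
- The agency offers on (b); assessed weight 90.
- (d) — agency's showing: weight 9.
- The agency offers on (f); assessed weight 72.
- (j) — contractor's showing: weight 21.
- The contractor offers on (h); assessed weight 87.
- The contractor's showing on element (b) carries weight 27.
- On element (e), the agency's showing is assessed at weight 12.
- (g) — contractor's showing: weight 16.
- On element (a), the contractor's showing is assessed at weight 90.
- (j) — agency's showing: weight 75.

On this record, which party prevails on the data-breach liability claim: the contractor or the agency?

contractor

— Issue I —
Stage I.1 — burden on contractor; standard: the preponderance of the evidence (weight is at least 53).
    (a): 90 − 30 = 60 ≥ 53 [met]
  The contractor carries Stage I.1; the agency now bears the burden.
Stage I.2 — burden on agency; standard: a heightened civil standard (weight is at least 75).
    (b): 90 − 27 = 63 < 75 [not met]
    (c): 78 ≥ 75 [met]
  Not every element is met, so the agency fails to carry Stage I.2.
The contractor prevails on this issue.
— Issue II —
At Stage II.1 the contractor must meet a preponderance (weight exceeds 50): on (d) the weight is 61 less the opposing 9 gives net 52, > 50, so (d) meets the standard; on (e) the weight is 68 less the opposing 12 gives net 56, > 50, so (e) meets the standard.
  All elements met. The burden passes to the agency.
At Stage II.2 the agency must meet a clear and cogent showing (weight is at least 72): on (f) the weight is 72 less the opposing 12 gives net 60, < 72, so (f) does not meet the standard; on (g) the weight is 78 less the opposing 16 gives net 62, which does not reach 72, so (g) does not meet the standard.
  The agency does not carry Stage II.2.
So the contractor prevails on this issue.
— Issue III —
At Stage III.1 the contractor must meet clear and convincing evidence (weight exceeds 80): on (h) the weight is 87, which does exceed 80, so (h) meets the standard.
  Stage III.1 is satisfied; the onus moves to the agency.
At Stage III.2 the agency must meet the preponderance of the evidence (weight is at least 53): on (i) the weight is 90 less the opposing 48 gives net 42, < 53, so (i) does not meet the standard; on (j) the weight is 75 less the opposing 21 gives net 54, which does reach 53, so (j) meets the standard.
  Stage III.2 not carried; the agency fails its burden.
The contractor prevails on this issue.
Per-issue: Issue I → contractor; Issue II → contractor; Issue III → contractor. The contractor must prevail on every issue; overall, the contractor prevails.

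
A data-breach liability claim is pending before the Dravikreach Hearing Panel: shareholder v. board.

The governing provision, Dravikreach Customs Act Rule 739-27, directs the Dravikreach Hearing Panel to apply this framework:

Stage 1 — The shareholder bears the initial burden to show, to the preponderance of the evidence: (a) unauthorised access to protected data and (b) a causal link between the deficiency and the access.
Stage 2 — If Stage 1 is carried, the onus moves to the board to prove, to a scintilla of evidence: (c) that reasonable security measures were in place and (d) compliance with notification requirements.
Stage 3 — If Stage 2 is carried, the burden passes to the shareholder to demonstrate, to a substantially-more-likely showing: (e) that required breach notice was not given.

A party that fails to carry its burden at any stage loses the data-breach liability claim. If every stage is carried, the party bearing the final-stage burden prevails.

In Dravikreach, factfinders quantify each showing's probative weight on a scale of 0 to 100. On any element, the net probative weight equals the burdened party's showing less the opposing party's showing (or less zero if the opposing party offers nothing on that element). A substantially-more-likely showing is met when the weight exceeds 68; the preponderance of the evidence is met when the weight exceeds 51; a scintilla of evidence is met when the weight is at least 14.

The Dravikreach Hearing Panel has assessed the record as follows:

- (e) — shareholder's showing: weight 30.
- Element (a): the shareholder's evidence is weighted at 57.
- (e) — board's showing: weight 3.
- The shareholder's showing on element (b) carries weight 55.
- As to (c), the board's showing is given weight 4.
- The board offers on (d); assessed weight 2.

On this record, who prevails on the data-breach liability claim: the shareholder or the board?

Stage 1 — burden on shareholder; standard: the preponderance of the evidence (weight exceeds 51).
    (a): 57 > 51 [met]
    (b): 55 > 51 [met]
  All elements met. The burden passes to the board.
Stage 2 — burden on board; standard: a scintilla of evidence (weight is at least 14).
    (c): 4 < 14 [not met]
    (d): 2 < 14 [not met]
  The board does not carry Stage 2.
The shareholder prevails.

shareholder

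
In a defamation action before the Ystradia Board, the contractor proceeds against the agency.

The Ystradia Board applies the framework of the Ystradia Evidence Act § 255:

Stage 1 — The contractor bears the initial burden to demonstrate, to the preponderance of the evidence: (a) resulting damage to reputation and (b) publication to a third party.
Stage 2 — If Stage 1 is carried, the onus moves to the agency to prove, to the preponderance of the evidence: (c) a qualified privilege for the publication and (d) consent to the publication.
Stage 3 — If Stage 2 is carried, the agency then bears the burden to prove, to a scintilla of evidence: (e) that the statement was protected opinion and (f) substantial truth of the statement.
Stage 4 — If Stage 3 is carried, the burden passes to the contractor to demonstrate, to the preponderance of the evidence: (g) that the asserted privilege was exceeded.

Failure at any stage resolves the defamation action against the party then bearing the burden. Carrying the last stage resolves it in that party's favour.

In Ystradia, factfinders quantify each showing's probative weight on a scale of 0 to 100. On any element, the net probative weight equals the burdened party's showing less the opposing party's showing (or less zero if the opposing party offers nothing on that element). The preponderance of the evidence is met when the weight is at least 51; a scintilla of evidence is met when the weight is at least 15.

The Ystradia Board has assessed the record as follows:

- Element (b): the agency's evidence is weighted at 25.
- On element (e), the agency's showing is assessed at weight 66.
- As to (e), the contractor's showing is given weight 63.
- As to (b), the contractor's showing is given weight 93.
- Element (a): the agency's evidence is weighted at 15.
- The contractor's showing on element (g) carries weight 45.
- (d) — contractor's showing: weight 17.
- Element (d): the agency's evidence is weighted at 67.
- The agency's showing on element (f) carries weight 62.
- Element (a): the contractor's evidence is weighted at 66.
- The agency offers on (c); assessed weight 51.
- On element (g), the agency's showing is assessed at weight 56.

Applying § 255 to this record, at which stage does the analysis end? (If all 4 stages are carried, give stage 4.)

stage 2

At Stage 1 the contractor must meet the preponderance of the evidence (weight is at least 51): on (a) the weight is 66 less the opposing 15 gives net 51, which does reach 51, so (a) meets the standard; on (b) the weight is 93 less the opposing 25 gives net 68, ≥ 51, so (b) meets the standard.
  Stage 1 carried; the burden shifts to the agency.
At Stage 2 the agency must meet the preponderance of the evidence (weight is at least 51): on (c) the weight is 51, which does reach 51, so (c) meets the standard; on (d) the weight is 67 less the opposing 17 gives net 50, < 51, so (d) does not meet the standard.
  Stage 2 not carried; the agency fails its burden.
So the contractor prevails.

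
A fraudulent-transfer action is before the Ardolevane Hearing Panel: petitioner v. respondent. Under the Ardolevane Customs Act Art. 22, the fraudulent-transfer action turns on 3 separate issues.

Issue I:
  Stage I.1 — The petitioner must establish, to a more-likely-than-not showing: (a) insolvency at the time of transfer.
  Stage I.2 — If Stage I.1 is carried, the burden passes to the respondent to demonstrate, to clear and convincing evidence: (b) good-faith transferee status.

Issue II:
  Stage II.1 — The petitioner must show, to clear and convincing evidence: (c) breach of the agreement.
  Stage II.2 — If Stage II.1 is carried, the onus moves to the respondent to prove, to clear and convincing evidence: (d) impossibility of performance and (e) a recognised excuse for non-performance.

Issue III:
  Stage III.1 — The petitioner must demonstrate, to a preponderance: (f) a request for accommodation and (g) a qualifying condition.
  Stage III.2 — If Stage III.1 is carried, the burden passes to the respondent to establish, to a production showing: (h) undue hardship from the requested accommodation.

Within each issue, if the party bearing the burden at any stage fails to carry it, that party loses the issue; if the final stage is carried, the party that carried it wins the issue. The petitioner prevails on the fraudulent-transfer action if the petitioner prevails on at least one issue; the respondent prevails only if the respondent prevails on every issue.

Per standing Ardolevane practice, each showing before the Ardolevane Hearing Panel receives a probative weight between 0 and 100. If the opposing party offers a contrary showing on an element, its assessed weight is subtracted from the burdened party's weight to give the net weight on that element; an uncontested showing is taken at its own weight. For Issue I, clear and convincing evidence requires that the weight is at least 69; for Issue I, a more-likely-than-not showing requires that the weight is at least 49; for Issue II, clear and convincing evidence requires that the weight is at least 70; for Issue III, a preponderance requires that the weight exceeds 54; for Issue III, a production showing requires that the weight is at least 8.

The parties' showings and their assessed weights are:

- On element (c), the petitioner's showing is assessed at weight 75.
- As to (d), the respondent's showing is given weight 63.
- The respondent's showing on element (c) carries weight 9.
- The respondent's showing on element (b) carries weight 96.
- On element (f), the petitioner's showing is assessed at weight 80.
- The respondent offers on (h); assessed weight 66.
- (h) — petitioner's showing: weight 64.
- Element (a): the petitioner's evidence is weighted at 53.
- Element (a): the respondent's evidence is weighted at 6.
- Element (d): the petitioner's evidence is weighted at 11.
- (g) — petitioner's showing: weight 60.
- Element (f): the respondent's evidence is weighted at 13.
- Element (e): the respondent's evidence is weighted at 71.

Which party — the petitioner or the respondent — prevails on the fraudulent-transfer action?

— Issue I —
At Stage I.1 the petitioner must meet a more-likely-than-not showing (weight is at least 49): on (a) the weight is 53 less the opposing 6 gives net 47, < 49, so (a) does not meet the standard.
  Stage I.1 not carried; the petitioner fails its burden.
So the respondent prevails on this issue.
— Issue II —
Stage II.1 — burden on petitioner; standard: clear and convincing evidence (weight is at least 70).
    (c): 75 − 9 = 66 < 70 [not met]
  Stage II.1 not carried; the petitioner fails its burden.
The analysis ends at Stage II.1; the respondent prevails on this issue.
— Issue III —
Stage III.1 (petitioner, a preponderance, weight exceeds 54): (f) net 80−13=67 > 54 — meets; (g) 60 > 54 — meets.
  Stage III.1 carried; the burden shifts to the respondent.
Stage III.2 (respondent, a production showing, weight is at least 8): (h) net 66−64=2 < 8 — fails.
  The respondent does not carry Stage III.2.
The petitioner prevails on this issue.
Per-issue: Issue I → respondent; Issue II → respondent; Issue III → petitioner. The petitioner must prevail on at least one issue; overall, the petitioner prevails.

petitioner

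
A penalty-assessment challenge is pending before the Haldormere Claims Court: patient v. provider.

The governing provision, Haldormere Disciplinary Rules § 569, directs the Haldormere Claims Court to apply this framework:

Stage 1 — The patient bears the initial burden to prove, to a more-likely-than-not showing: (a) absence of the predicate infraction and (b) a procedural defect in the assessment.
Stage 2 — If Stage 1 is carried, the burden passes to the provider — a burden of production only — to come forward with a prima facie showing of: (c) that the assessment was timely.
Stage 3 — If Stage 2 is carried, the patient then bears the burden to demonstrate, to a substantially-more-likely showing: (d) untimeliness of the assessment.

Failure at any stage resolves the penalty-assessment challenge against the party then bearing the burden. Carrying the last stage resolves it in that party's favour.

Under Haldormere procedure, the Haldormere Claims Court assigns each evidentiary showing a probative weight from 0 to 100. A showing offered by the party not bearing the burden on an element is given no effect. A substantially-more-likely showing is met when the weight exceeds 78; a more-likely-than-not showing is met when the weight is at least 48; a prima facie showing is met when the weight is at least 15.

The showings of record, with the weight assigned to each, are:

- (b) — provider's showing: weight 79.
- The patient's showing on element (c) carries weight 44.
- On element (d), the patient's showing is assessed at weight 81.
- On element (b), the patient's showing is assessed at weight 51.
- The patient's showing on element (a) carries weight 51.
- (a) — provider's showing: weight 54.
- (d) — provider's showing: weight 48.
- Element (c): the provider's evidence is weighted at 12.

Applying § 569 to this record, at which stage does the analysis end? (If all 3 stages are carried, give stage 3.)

stage 2

Stage 1 — burden on patient; standard: a more-likely-than-not showing (weight is at least 48).
    (a): 51 (provider's 54 disregarded) ≥ 48 [met]
    (b): 51 (provider's 79 disregarded) ≥ 48 [met]
  Stage 1 carried; the burden shifts to the provider.
Stage 2 — burden on provider; standard: a prima facie showing (weight is at least 15).
    (c): 12 (patient's 44 disregarded) < 15 [not met]
  Not every element is met, so the provider fails to carry Stage 2.
So the patient prevails.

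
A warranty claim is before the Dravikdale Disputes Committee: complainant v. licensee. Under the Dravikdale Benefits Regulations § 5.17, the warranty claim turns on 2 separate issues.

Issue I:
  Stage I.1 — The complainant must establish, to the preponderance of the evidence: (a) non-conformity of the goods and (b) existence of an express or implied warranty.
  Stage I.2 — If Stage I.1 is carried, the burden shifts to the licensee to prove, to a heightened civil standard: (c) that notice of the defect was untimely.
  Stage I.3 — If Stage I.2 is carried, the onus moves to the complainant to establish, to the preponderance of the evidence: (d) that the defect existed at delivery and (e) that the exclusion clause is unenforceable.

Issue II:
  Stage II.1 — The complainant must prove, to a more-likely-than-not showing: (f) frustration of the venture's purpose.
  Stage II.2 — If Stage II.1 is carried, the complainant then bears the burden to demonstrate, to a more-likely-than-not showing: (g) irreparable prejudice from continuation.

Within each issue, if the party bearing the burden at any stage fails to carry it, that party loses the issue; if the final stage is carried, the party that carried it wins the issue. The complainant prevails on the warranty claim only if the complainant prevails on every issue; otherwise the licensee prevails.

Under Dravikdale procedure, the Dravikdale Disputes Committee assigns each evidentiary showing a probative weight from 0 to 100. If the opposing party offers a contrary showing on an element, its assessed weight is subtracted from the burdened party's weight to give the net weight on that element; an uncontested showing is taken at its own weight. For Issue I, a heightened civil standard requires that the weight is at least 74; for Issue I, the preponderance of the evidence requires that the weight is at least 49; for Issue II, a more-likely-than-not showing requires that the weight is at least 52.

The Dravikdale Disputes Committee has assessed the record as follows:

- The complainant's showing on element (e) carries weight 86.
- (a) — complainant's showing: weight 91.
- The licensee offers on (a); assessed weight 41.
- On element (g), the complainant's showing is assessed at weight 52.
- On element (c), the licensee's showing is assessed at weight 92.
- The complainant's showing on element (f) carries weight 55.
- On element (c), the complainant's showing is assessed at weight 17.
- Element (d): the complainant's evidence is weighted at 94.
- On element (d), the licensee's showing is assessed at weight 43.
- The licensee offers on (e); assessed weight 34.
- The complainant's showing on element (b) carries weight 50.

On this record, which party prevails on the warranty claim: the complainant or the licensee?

complainant

— Issue I —
Stage I.1 — burden on complainant; standard: the preponderance of the evidence (weight is at least 49).
    (a): 91 − 41 = 50 ≥ 49 [met]
    (b): 50 ≥ 49 [met]
  All elements met. The burden passes to the licensee.
Stage I.2 — burden on licensee; standard: a heightened civil standard (weight is at least 74).
    (c): 92 − 17 = 75 ≥ 74 [met]
  Stage I.2 is satisfied; the onus moves to the complainant.
Stage I.3 — burden on complainant; standard: the preponderance of the evidence (weight is at least 49).
    (d): 94 − 43 = 51 ≥ 49 [met]
    (e): 86 − 34 = 52 ≥ 49 [met]
  Stage I.3 carried; the final stage is satisfied.
All stages carried — the complainant prevails on this issue.
— Issue II —
Stage II.1 — burden on complainant; standard: a more-likely-than-not showing (weight is at least 52).
    (f): 55 ≥ 52 [met]
  Stage II.1 carried; the burden remains with the complainant.
Stage II.2 — burden on complainant; standard: a more-likely-than-not showing (weight is at least 52).
    (g): 52 ≥ 52 [met]
  All elements met at the final stage.
Every stage carried; the complainant prevails on this issue.
Per-issue: Issue I → complainant; Issue II → complainant. The complainant must prevail on every issue; overall, the complainant prevails.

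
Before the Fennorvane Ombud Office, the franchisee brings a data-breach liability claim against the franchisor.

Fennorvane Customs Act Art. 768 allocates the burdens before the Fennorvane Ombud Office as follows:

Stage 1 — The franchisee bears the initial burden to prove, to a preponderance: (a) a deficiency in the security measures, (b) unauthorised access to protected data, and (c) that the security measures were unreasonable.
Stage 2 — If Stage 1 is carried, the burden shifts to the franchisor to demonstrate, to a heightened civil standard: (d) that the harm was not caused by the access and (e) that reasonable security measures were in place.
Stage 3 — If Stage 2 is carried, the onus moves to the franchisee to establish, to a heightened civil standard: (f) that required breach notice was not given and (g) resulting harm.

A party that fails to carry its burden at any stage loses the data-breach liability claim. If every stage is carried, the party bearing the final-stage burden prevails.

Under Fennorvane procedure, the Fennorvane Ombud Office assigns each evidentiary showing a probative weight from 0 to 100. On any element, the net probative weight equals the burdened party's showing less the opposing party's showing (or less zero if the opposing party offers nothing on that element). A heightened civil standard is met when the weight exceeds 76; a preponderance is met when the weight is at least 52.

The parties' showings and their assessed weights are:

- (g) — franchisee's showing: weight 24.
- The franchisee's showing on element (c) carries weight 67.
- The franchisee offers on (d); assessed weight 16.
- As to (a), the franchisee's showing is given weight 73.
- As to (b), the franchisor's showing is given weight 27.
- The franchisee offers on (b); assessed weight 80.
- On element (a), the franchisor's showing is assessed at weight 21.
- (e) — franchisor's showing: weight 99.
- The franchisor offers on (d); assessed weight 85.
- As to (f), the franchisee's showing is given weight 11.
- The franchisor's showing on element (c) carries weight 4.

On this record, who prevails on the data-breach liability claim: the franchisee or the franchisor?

Stage 1 (franchisee, a preponderance, weight is at least 52): (a) net 73−21=52 ≥ 52 — meets; (b) net 80−27=53 ≥ 52 — meets; (c) net 67−4=63 ≥ 52 — meets.
  Stage 1 is satisfied; the onus moves to the franchisor.
Stage 2 (franchisor, a heightened civil standard, weight exceeds 76): (d) net 85−16=69 ≤ 76 — fails; (e) 99 > 76 — meets.
  Not every element is met, so the franchisor fails to carry Stage 2.
The analysis ends at Stage 2; the franchisee prevails.

franchisee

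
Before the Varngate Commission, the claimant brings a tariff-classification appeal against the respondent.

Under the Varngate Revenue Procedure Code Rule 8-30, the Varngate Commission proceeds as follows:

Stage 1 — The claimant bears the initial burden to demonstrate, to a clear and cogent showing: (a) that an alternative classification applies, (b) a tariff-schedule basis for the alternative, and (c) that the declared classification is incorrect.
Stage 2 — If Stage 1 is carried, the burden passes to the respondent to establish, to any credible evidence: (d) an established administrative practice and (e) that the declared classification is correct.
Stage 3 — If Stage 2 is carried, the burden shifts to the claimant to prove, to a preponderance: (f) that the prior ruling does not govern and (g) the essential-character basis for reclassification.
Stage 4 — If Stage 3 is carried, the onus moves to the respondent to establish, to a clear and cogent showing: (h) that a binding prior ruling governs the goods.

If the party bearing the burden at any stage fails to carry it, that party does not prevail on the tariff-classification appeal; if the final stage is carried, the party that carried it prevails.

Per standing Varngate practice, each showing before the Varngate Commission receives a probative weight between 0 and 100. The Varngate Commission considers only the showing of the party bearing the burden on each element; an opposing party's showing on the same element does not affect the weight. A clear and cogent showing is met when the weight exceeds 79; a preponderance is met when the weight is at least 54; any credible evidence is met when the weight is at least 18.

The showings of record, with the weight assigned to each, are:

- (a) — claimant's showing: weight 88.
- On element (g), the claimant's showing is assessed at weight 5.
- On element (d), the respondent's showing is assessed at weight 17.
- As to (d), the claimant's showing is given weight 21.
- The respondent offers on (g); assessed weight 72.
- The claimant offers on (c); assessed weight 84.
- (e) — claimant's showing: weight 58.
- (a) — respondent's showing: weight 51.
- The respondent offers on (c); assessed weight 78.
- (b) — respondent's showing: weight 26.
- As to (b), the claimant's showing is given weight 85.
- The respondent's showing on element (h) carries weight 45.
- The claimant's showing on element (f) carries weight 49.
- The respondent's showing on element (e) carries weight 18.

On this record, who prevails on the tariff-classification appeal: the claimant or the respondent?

claimant

Stage 1 (claimant, a clear and cogent showing, weight exceeds 79): (a) 88 (respondent's 51 disregarded) > 79 — meets; (b) 85 (respondent's 26 disregarded) > 79 — meets; (c) 84 (respondent's 78 disregarded) > 79 — meets.
  All elements met. The burden passes to the respondent.
Stage 2 (respondent, any credible evidence, weight is at least 18): (d) 17 (claimant's 21 disregarded) < 18 — fails; (e) 18 (claimant's 58 disregarded) ≥ 18 — meets.
  Stage 2 not carried; the respondent fails its burden.
The analysis ends at Stage 2; the claimant prevails.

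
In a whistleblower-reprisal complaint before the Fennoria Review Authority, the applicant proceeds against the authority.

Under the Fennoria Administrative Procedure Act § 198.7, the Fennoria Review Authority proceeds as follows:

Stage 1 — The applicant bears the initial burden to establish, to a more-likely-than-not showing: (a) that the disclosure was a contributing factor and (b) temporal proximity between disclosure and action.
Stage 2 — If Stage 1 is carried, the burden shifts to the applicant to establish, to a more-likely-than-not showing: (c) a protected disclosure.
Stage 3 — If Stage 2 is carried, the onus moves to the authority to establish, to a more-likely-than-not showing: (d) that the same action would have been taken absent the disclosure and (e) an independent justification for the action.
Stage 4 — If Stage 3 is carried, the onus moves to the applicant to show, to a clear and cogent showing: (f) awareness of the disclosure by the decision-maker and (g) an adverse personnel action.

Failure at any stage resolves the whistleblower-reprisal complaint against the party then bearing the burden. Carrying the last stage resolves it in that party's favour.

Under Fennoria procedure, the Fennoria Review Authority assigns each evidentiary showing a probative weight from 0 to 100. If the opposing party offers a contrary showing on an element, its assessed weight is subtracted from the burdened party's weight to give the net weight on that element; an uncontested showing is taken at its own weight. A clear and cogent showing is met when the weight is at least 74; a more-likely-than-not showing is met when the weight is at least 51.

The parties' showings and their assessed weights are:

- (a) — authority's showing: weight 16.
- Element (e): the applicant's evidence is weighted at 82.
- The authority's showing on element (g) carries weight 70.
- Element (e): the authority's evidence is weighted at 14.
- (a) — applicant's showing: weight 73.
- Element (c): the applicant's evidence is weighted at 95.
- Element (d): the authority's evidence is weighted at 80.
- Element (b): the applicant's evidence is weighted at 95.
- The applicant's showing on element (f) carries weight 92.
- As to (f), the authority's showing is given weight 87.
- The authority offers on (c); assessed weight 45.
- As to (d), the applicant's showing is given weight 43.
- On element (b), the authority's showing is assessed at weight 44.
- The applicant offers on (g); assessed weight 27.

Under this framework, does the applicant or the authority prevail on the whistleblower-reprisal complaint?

At Stage 1 the applicant must meet a more-likely-than-not showing (weight is at least 51): on (a) the weight is 73 less the opposing 16 gives net 57, ≥ 51, so (a) meets the standard; on (b) the weight is 95 less the opposing 44 gives net 51, which does reach 51, so (b) meets the standard.
  All elements met. The applicant retains the burden for Stage 2.
At Stage 2 the applicant must meet a more-likely-than-not showing (weight is at least 51): on (c) the weight is 95 less the opposing 45 gives net 50, < 51, so (c) does not meet the standard.
  Stage 2 not carried; the applicant fails its burden.
The authority prevails.

authority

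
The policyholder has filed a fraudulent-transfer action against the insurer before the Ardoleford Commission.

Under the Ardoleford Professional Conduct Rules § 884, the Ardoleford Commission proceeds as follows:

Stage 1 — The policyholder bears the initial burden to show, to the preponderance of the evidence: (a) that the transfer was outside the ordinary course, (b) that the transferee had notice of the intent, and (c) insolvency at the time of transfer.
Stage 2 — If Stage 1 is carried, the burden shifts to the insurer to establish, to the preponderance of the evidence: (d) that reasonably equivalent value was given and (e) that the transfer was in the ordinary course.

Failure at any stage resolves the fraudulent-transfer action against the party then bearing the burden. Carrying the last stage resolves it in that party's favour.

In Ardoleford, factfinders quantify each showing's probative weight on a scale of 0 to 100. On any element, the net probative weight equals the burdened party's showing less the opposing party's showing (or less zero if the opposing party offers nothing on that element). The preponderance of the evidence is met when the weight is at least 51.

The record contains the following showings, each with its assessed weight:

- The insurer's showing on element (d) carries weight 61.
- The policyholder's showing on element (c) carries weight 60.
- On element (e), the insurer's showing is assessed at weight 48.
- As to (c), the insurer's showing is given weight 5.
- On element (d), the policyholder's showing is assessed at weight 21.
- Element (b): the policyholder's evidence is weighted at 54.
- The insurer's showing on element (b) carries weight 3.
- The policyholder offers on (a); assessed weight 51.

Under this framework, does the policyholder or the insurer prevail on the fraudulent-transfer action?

policyholder

At Stage 1 the policyholder must meet the preponderance of the evidence (weight is at least 51): on (a) the weight is 51, ≥ 51, so (a) meets the standard; on (b) the weight is 54 less the opposing 3 gives net 51, which does reach 51, so (b) meets the standard; on (c) the weight is 60 less the opposing 5 gives net 55, which does reach 51, so (c) meets the standard.
  All elements met. The burden passes to the insurer.
At Stage 2 the insurer must meet the preponderance of the evidence (weight is at least 51): on (d) the weight is 61 less the opposing 21 gives net 40, < 51, so (d) does not meet the standard; on (e) the weight is 48, which does not reach 51, so (e) does not meet the standard.
  The insurer does not carry Stage 2.
The analysis ends at Stage 2; the policyholder prevails.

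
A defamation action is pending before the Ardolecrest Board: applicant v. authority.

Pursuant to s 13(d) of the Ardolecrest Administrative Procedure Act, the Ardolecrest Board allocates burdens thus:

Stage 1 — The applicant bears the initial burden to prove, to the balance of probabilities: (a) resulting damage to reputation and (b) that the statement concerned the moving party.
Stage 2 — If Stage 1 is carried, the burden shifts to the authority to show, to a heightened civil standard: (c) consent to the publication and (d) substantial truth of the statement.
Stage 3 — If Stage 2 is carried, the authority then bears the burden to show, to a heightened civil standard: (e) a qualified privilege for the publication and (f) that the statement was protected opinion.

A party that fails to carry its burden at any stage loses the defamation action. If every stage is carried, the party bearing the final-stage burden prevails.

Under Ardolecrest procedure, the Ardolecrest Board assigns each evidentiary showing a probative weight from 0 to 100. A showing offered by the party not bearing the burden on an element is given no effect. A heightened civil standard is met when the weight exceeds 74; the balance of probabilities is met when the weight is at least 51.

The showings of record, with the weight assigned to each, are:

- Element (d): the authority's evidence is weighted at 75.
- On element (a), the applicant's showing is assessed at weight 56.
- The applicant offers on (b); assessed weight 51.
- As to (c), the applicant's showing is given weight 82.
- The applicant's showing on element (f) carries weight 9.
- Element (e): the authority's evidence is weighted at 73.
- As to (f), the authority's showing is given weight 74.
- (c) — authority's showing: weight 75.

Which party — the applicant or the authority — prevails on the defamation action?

applicant

Stage 1 — burden on applicant; standard: the balance of probabilities (weight is at least 51).
    (a): 56 ≥ 51 [met]
    (b): 51 ≥ 51 [met]
  Stage 1 is satisfied; the onus moves to the authority.
Stage 2 — burden on authority; standard: a heightened civil standard (weight exceeds 74).
    (c): 75 (applicant's 82 disregarded) > 74 [met]
    (d): 75 > 74 [met]
  Stage 2 carried; the burden remains with the authority.
Stage 3 — burden on authority; standard: a heightened civil standard (weight exceeds 74).
    (e): 73 ≤ 74 [not met]
    (f): 74 (applicant's 9 disregarded) ≤ 74 [not met]
  The authority does not carry Stage 3.
So the applicant prevails.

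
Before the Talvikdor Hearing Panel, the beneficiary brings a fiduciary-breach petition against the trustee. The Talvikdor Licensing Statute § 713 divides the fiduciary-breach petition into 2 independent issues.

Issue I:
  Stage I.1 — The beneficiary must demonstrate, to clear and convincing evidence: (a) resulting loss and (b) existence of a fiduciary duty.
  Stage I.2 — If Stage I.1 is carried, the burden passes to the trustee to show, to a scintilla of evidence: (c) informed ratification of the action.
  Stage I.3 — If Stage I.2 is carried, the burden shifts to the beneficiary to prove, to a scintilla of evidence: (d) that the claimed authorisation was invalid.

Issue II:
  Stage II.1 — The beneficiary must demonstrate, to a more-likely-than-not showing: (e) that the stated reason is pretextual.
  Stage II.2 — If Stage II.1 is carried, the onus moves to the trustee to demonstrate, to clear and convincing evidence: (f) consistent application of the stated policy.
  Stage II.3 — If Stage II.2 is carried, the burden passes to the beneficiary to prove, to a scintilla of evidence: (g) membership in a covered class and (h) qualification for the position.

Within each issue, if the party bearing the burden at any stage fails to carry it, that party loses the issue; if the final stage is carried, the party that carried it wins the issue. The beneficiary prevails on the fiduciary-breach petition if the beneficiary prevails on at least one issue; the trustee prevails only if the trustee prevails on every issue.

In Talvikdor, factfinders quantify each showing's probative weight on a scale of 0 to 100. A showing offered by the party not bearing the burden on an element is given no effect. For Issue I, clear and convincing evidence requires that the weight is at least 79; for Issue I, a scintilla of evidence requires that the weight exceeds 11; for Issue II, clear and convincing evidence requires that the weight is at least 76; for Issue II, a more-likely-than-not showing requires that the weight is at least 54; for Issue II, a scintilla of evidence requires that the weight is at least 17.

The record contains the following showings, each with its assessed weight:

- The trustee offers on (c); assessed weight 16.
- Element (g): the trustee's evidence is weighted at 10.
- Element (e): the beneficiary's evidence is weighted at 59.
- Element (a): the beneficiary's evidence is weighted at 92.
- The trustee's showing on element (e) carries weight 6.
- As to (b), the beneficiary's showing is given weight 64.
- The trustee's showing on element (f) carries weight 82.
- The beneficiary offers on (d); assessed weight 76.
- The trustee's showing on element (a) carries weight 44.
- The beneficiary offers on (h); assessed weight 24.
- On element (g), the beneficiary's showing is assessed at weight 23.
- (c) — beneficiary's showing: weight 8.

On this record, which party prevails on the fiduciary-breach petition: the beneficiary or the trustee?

— Issue I —
At Stage I.1 the beneficiary must meet clear and convincing evidence (weight is at least 79): on (a) the weight is 92 (the trustee's 44 is given no effect), ≥ 79, so (a) meets the standard; on (b) the weight is 64, < 79, so (b) does not meet the standard.
  The beneficiary does not carry Stage I.1.
So the trustee prevails on this issue.
— Issue II —
Stage II.1 — burden on beneficiary; standard: a more-likely-than-not showing (weight is at least 54).
    (e): 59 (trustee's 6 disregarded) ≥ 54 [met]
  Stage II.1 carried; the burden shifts to the trustee.
Stage II.2 — burden on trustee; standard: clear and convincing evidence (weight is at least 76).
    (f): 82 ≥ 76 [met]
  Stage II.2 carried; the burden shifts to the beneficiary.
Stage II.3 — burden on beneficiary; standard: a scintilla of evidence (weight is at least 17).
    (g): 23 (trustee's 10 disregarded) ≥ 17 [met]
    (h): 24 ≥ 17 [met]
  All elements met at the final stage.
All stages carried — the beneficiary prevails on this issue.
Per-issue: Issue I → trustee; Issue II → beneficiary. The beneficiary must prevail on at least one issue; overall, the beneficiary prevails.

beneficiary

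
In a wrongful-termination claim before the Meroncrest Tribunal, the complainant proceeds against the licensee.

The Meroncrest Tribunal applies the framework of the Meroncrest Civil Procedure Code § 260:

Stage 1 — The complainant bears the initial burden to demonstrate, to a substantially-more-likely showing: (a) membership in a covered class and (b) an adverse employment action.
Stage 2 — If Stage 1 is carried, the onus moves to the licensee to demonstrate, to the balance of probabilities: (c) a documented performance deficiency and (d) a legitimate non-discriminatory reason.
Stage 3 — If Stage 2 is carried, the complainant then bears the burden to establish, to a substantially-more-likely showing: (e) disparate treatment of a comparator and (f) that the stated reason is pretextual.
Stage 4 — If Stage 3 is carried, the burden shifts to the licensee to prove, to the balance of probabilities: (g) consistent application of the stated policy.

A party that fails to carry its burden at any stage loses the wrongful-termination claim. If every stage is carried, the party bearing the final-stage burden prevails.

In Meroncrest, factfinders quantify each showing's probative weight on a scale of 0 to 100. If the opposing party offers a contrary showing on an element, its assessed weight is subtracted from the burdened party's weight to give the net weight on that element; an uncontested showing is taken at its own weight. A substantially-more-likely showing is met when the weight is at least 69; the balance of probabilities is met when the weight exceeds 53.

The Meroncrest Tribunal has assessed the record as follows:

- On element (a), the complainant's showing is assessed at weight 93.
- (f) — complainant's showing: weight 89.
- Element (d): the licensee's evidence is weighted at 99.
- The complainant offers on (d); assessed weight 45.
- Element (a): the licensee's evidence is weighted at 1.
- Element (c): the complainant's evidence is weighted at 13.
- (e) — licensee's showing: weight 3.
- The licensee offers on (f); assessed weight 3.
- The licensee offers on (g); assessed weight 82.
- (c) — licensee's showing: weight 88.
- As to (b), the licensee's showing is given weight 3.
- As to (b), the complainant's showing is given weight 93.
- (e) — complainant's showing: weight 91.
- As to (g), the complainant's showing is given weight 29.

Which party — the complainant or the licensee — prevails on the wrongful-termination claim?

At Stage 1 the complainant must meet a substantially-more-likely showing (weight is at least 69): on (a) the weight is 93 less the opposing 1 gives net 92, which does reach 69, so (a) meets the standard; on (b) the weight is 93 less the opposing 3 gives net 90, ≥ 69, so (b) meets the standard.
  The complainant carries Stage 1; the licensee now bears the burden.
At Stage 2 the licensee must meet the balance of probabilities (weight exceeds 53): on (c) the weight is 88 less the opposing 13 gives net 75, > 53, so (c) meets the standard; on (d) the weight is 99 less the opposing 45 gives net 54, which does exceed 53, so (d) meets the standard.
  The licensee carries Stage 2; the complainant now bears the burden.
At Stage 3 the complainant must meet a substantially-more-likely showing (weight is at least 69): on (e) the weight is 91 less the opposing 3 gives net 88, ≥ 69, so (e) meets the standard; on (f) the weight is 89 less the opposing 3 gives net 86, which does reach 69, so (f) meets the standard.
  The complainant carries Stage 3; the licensee now bears the burden.
At Stage 4 the licensee must meet the balance of probabilities (weight exceeds 53): on (g) the weight is 82 less the opposing 29 gives net 53, which does not exceed 53, so (g) does not meet the standard.
  The licensee does not carry Stage 4.
The analysis ends at Stage 4; the complainant prevails.

complainant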